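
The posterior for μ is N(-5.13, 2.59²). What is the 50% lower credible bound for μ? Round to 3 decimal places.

-5.130

Need L with P(μ ≥ L) = 0.50: L = -5.13 − z_{0.5}·2.59.
z = 0.000; L = -5.13 − 0.000 × 2.59 = -5.130.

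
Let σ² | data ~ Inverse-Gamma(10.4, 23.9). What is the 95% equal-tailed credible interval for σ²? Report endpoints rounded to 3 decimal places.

[1.357, 4.712]

Inverse-Gamma(10.4, 23.9) quantiles: F⁻¹(0.025) and F⁻¹(0.975).
Equivalently, 1/σ² ~ Gamma(10.4, rate = 23.9); invert its 0.975 and 0.025 quantiles.
Posterior mean ≈ 2.543, SD ≈ 0.877; a Normal approximation gives roughly [0.823, 4.262].
Exact: lower = 1.357; upper = 4.712.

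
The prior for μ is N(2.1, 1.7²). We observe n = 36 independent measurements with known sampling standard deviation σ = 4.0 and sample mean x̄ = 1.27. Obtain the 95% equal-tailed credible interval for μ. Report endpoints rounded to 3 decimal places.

Posterior precision = 1/1.7² + 36/4.0² = 0.3460 + 2.2500 = 2.5960, so posterior SD = 0.6206.
Posterior mean = (2.1/1.7² + 36·1.27/4.0²) / 2.5960 = 1.3806.
Interval: 1.3806 ± 1.960 × 0.6206 → [0.164, 2.597].

[0.164, 2.597]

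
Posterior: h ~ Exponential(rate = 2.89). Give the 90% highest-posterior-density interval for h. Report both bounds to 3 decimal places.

[0.000, 0.797]

The exponential density is strictly decreasing on [0, ∞), so the HPD interval is anchored at 0: [0, q] with P(h ≤ q) = 0.90.
q = −ln(1 − 0.90) / 2.89 = 2.3026 / 2.89 = 0.797.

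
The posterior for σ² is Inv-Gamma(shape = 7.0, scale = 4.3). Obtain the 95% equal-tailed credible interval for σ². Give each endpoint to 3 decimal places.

[0.329, 1.528]

Inverse-Gamma(7.0, 4.3) quantiles: F⁻¹(0.025) and F⁻¹(0.975).
Equivalently, 1/σ² ~ Gamma(7.0, rate = 4.3); invert its 0.975 and 0.025 quantiles.
Posterior mean ≈ 0.717, SD ≈ 0.321; a Normal approximation gives roughly [0.088, 1.345].
Exact: lower = 0.329; upper = 1.528.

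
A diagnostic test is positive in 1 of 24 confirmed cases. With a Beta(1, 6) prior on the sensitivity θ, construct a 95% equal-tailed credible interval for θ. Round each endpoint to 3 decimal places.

Posterior: Beta(1+1, 6+23) = Beta(2, 29).
Equal-tailed 95% interval: the 0.025 and 0.975 quantiles of Beta(2, 29).
Posterior mean ≈ 0.065, SD ≈ 0.043; a Normal approximation gives roughly [-0.021, 0.150].
Exact: F⁻¹(0.025) = 0.008; F⁻¹(0.975) = 0.172.

[0.008, 0.172]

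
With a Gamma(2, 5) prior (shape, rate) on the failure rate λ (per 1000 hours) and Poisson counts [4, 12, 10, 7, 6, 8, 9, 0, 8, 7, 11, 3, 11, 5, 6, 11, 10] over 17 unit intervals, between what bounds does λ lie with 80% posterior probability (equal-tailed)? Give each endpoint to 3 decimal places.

[5.255, 6.582]

Posterior: Gamma(2+128, 5+17) = Gamma(130, 22) (shape, rate).
Equal-tailed 80% interval: Gamma(130, 22) quantiles at 0.1 and 0.9.
Posterior mean ≈ 5.909, SD ≈ 0.518; a Normal approximation gives roughly [5.245, 6.573].
Exact: lower = 5.255; upper = 6.582.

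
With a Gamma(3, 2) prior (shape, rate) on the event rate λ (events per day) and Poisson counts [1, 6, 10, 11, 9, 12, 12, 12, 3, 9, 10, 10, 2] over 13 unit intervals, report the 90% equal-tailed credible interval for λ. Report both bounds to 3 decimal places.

Posterior: Gamma(3+107, 2+13) = Gamma(110, 15) (shape, rate).
Equal-tailed 90% interval: Gamma(110, 15) quantiles at 0.05 and 0.95.
Posterior mean ≈ 7.333, SD ≈ 0.699; a Normal approximation gives roughly [6.183, 8.483].
Exact: lower = 6.222; upper = 8.520.

[6.222, 8.520]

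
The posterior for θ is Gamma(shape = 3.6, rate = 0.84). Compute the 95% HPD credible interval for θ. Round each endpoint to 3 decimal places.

[0.638, 8.736]

The posterior is unimodal and skewed, so the HPD interval has equal density at both endpoints and is the shortest 95% interval.
Solving f(0.638) = f(8.736) with F(8.736) − F(0.638) = 0.95 gives [0.638, 8.736].
For comparison, the equal-tailed interval is [1.063, 9.714]; the HPD is narrower and shifted toward the mode.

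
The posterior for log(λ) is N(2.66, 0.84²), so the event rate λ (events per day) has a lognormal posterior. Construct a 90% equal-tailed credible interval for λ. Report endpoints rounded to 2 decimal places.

On the log scale the 90% interval is 2.66 ± 1.645 × 0.84 = [1.2783, 4.0417].
Exponentiate: [e^1.2783, e^4.0417] = [3.59, 56.92].

[3.59, 56.92]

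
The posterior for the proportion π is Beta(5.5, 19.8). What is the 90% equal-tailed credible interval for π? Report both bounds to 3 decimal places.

[0.099, 0.362]

Posterior: Beta(5.5, 19.8).
Equal-tailed 90% interval: the 0.05 and 0.95 quantiles of Beta(5.5, 19.8).
Posterior mean ≈ 0.217, SD ≈ 0.080; a Normal approximation gives roughly [0.085, 0.350].
Exact: F⁻¹(0.05) = 0.099; F⁻¹(0.95) = 0.362.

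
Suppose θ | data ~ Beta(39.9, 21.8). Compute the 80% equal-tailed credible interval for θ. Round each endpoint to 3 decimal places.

Posterior: Beta(39.9, 21.8).
Equal-tailed 80% interval: the 0.1 and 0.9 quantiles of Beta(39.9, 21.8).
Posterior mean ≈ 0.647, SD ≈ 0.060; a Normal approximation gives roughly [0.569, 0.724].
Exact: F⁻¹(0.1) = 0.568; F⁻¹(0.9) = 0.723.

[0.568, 0.723]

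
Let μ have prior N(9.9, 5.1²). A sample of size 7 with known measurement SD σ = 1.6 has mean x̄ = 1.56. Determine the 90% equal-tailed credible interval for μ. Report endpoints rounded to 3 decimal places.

Posterior precision = 1/5.1² + 7/1.6² = 0.0384 + 2.7344 = 2.7728, so posterior SD = 0.6005.
Posterior mean = (9.9/5.1² + 7·1.56/1.6²) / 2.7728 = 1.6756.
Interval: 1.6756 ± 1.645 × 0.6005 → [0.688, 2.663].

[0.688, 2.663]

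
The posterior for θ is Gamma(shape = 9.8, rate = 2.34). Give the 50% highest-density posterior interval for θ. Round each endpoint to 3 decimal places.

[2.962, 4.691]

The posterior is unimodal and skewed, so the HPD interval has equal density at both endpoints and is the shortest 50% interval.
Solving f(2.962) = f(4.691) with F(4.691) − F(2.962) = 0.50 gives [2.962, 4.691].
For comparison, the equal-tailed interval is [3.226, 4.997]; the HPD is narrower and shifted toward the mode.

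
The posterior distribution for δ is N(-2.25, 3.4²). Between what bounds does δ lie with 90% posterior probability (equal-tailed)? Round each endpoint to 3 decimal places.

[-7.843, 3.343]

The posterior is symmetric, so the 90% equal-tailed interval is δ = -2.25 ± z·3.4 with z = 1.645.
Half-width: 1.645 × 3.4 = 5.593.
-2.25 − 5.593 = -7.843; -2.25 + 5.593 = 3.343.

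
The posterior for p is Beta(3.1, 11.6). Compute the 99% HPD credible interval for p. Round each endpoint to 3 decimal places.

The posterior is unimodal and skewed, so the HPD interval has equal density at both endpoints and is the shortest 99% interval.
Solving f(0.016) = f(0.500) with F(0.500) − F(0.016) = 0.99 gives [0.016, 0.500].
For comparison, the equal-tailed interval is [0.029, 0.529]; the HPD is narrower and shifted toward the mode.

[0.016, 0.500]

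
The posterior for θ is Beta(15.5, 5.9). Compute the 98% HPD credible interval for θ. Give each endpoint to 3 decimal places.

The posterior is unimodal and skewed, so the HPD interval has equal density at both endpoints and is the shortest 98% interval.
Solving f(0.497) = f(0.918) with F(0.918) − F(0.497) = 0.98 gives [0.497, 0.918].
For comparison, the equal-tailed interval is [0.481, 0.907]; the HPD is narrower and shifted toward the mode.

[0.497, 0.918]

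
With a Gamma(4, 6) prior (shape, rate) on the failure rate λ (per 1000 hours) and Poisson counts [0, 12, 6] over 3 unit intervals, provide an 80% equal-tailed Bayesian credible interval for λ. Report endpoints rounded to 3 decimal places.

Posterior: Gamma(4+18, 6+3) = Gamma(22, 9) (shape, rate).
Equal-tailed 80% interval: Gamma(22, 9) quantiles at 0.1 and 0.9.
Posterior mean ≈ 2.444, SD ≈ 0.521; a Normal approximation gives roughly [1.777, 3.112].
Exact: lower = 1.805; upper = 3.132.

[1.805, 3.132]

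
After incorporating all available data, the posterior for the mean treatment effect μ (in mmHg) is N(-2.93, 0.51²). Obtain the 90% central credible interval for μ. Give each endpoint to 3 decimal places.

The posterior is symmetric, so the 90% equal-tailed interval is μ = -2.93 ± z·0.51 with z = 1.645.
Half-width: 1.645 × 0.51 = 0.839.
-2.93 − 0.839 = -3.769; -2.93 + 0.839 = -2.091.

[-3.769, -2.091]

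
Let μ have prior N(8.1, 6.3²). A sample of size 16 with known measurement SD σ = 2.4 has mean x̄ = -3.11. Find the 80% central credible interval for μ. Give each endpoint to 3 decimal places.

[-3.775, -2.244]

Posterior precision = 1/6.3² + 16/2.4² = 0.0252 + 2.7778 = 2.8030, so posterior SD = 0.5973.
Posterior mean = (8.1/6.3² + 16·-3.11/2.4²) / 2.8030 = -3.0092.
Interval: -3.0092 ± 1.282 × 0.5973 → [-3.775, -2.244].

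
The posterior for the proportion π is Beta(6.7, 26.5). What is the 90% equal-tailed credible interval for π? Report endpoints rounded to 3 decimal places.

Posterior: Beta(6.7, 26.5).
Equal-tailed 90% interval: the 0.05 and 0.95 quantiles of Beta(6.7, 26.5).
Posterior mean ≈ 0.202, SD ≈ 0.069; a Normal approximation gives roughly [0.089, 0.315].
Exact: F⁻¹(0.05) = 0.100; F⁻¹(0.95) = 0.324.

[0.100, 0.324]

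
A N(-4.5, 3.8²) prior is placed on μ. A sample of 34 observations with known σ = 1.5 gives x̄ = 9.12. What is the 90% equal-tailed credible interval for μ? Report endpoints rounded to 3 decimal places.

[8.636, 9.480]

Posterior precision = 1/3.8² + 34/1.5² = 0.0693 + 15.1111 = 15.1804, so posterior SD = 0.2567.
Posterior mean = (-4.5/3.8² + 34·9.12/1.5²) / 15.1804 = 9.0579.
Interval: 9.0579 ± 1.645 × 0.2567 → [8.636, 9.480].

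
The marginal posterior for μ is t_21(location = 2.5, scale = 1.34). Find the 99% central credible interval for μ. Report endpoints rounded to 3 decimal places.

[-1.294, 6.294]

The t_21 distribution is symmetric; the 99% interval is 2.5 ± t·1.34 with t_{0.995,21} = 2.831.
Half-width: 2.831 × 1.34 = 3.794.
2.5 − 3.794 = -1.294; 2.5 + 3.794 = 6.294.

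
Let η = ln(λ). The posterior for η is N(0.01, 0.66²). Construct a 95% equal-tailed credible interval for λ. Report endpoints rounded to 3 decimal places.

On the log scale the 95% interval is 0.01 ± 1.960 × 0.66 = [-1.2836, 1.3036].
Exponentiate: [e^-1.2836, e^1.3036] = [0.277, 3.682].

[0.277, 3.682]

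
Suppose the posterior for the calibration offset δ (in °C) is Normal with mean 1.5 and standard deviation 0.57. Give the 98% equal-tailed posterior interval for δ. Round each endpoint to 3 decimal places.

[0.174, 2.826]

The posterior is symmetric, so the 98% equal-tailed interval is δ = 1.5 ± z·0.57 with z = 2.326.
Half-width: 2.326 × 0.57 = 1.326.
1.5 − 1.326 = 0.174; 1.5 + 1.326 = 2.826.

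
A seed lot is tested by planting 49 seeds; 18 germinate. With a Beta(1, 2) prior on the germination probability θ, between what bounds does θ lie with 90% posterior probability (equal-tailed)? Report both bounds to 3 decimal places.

Posterior: Beta(1+18, 2+31) = Beta(19, 33).
Equal-tailed 90% interval: the 0.05 and 0.95 quantiles of Beta(19, 33).
Posterior mean ≈ 0.365, SD ≈ 0.066; a Normal approximation gives roughly [0.257, 0.474].
Exact: F⁻¹(0.05) = 0.260; F⁻¹(0.95) = 0.477.

[0.260, 0.477]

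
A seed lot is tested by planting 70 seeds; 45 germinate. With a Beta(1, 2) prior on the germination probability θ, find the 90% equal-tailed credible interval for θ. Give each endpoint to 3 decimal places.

Posterior: Beta(1+45, 2+25) = Beta(46, 27).
Equal-tailed 90% interval: the 0.05 and 0.95 quantiles of Beta(46, 27).
Posterior mean ≈ 0.630, SD ≈ 0.056; a Normal approximation gives roughly [0.538, 0.722].
Exact: F⁻¹(0.05) = 0.536; F⁻¹(0.95) = 0.720.

[0.536, 0.720]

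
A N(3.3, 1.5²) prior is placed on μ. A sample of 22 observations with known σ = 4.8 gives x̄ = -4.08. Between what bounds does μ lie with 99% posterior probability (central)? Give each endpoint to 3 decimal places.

[-3.913, 0.442]

Posterior precision = 1/1.5² + 22/4.8² = 0.4444 + 0.9549 = 1.3993, so posterior SD = 0.8454.
Posterior mean = (3.3/1.5² + 22·-4.08/4.8²) / 1.3993 = -1.7360.
Interval: -1.7360 ± 2.576 × 0.8454 → [-3.913, 0.442].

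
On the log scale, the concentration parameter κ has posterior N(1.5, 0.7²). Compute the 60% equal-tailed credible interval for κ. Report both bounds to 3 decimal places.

[2.486, 8.078]

On the log scale the 60% interval is 1.5 ± 0.842 × 0.7 = [0.9109, 2.0891].
Exponentiate: [e^0.9109, e^2.0891] = [2.486, 8.078].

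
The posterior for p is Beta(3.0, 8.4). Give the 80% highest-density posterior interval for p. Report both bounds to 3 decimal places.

The posterior is unimodal and skewed, so the HPD interval has equal density at both endpoints and is the shortest 80% interval.
Solving f(0.084) = f(0.398) with F(0.398) − F(0.084) = 0.80 gives [0.084, 0.398].
For comparison, the equal-tailed interval is [0.111, 0.435]; the HPD is narrower and shifted toward the mode.

[0.084, 0.398]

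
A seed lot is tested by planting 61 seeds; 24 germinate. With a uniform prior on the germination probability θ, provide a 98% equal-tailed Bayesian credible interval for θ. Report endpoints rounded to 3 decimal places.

Posterior: Beta(1+24, 1+37) = Beta(25, 38).
Equal-tailed 98% interval: the 0.01 and 0.99 quantiles of Beta(25, 38).
Posterior mean ≈ 0.397, SD ≈ 0.061; a Normal approximation gives roughly [0.255, 0.539].
Exact: F⁻¹(0.01) = 0.261; F⁻¹(0.99) = 0.542.

[0.261, 0.542]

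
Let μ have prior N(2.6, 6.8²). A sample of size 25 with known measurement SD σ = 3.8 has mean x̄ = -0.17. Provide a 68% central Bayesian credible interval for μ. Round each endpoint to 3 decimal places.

Posterior precision = 1/6.8² + 25/3.8² = 0.0216 + 1.7313 = 1.7529, so posterior SD = 0.7553.
Posterior mean = (2.6/6.8² + 25·-0.17/3.8²) / 1.7529 = -0.1358.
Interval: -0.1358 ± 0.994 × 0.7553 → [-0.887, 0.615].

[-0.887, 0.615]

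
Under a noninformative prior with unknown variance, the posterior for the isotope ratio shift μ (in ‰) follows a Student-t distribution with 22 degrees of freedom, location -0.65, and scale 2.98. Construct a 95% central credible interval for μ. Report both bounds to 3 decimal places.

[-6.830, 5.530]

The t_22 distribution is symmetric; the 95% interval is -0.65 ± t·2.98 with t_{0.975,22} = 2.074.
Half-width: 2.074 × 2.98 = 6.180.
-0.65 − 6.180 = -6.830; -0.65 + 6.180 = 5.530.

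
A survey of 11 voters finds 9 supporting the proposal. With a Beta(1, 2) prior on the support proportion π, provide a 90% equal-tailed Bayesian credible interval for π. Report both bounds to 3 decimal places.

[0.505, 0.887]

Posterior: Beta(1+9, 2+2) = Beta(10, 4).
Equal-tailed 90% interval: the 0.05 and 0.95 quantiles of Beta(10, 4).
Posterior mean ≈ 0.714, SD ≈ 0.117; a Normal approximation gives roughly [0.522, 0.906].
Exact: F⁻¹(0.05) = 0.505; F⁻¹(0.95) = 0.887.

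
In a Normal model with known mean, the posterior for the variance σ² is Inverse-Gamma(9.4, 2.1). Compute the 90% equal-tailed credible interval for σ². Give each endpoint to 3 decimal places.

[0.141, 0.421]

Inverse-Gamma(9.4, 2.1) quantiles: F⁻¹(0.05) and F⁻¹(0.95).
Equivalently, 1/σ² ~ Gamma(9.4, rate = 2.1); invert its 0.95 and 0.05 quantiles.
Posterior mean ≈ 0.250, SD ≈ 0.092; a Normal approximation gives roughly [0.099, 0.401].
Exact: lower = 0.141; upper = 0.421.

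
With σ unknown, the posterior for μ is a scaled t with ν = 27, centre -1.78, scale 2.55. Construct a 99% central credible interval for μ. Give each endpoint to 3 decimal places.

[-8.845, 5.285]

The t_27 distribution is symmetric; the 99% interval is -1.78 ± t·2.55 with t_{0.995,27} = 2.771.
Half-width: 2.771 × 2.55 = 7.065.
-1.78 − 7.065 = -8.845; -1.78 + 7.065 = 5.285.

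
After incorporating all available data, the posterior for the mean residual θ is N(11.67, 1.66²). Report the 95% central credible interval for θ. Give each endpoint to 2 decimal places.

The posterior is symmetric, so the 95% equal-tailed interval is θ = 11.67 ± z·1.66 with z = 1.960.
Half-width: 1.960 × 1.66 = 3.25.
11.67 − 3.25 = 8.42; 11.67 + 3.25 = 14.92.

[8.42, 14.92]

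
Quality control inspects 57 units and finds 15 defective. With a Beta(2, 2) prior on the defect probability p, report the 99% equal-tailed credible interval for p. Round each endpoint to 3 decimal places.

Posterior: Beta(2+15, 2+42) = Beta(17, 44).
Equal-tailed 99% interval: the 0.005 and 0.995 quantiles of Beta(17, 44).
Posterior mean ≈ 0.279, SD ≈ 0.057; a Normal approximation gives roughly [0.132, 0.425].
Exact: F⁻¹(0.005) = 0.148; F⁻¹(0.995) = 0.437.

[0.148, 0.437]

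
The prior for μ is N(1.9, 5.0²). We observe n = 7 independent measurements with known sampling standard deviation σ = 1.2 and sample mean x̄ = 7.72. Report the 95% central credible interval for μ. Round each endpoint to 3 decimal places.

[6.787, 8.558]

Posterior precision = 1/5.0² + 7/1.2² = 0.0400 + 4.8611 = 4.9011, so posterior SD = 0.4517.
Posterior mean = (1.9/5.0² + 7·7.72/1.2²) / 4.9011 = 7.6725.
Interval: 7.6725 ± 1.960 × 0.4517 → [6.787, 8.558].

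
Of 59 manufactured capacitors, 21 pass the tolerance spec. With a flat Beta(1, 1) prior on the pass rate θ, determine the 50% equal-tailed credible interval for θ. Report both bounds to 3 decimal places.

Posterior: Beta(1+21, 1+38) = Beta(22, 39).
Equal-tailed 50% interval: the 0.25 and 0.75 quantiles of Beta(22, 39).
Posterior mean ≈ 0.361, SD ≈ 0.061; a Normal approximation gives roughly [0.320, 0.402].
Exact: F⁻¹(0.25) = 0.318; F⁻¹(0.75) = 0.401.

[0.318, 0.401]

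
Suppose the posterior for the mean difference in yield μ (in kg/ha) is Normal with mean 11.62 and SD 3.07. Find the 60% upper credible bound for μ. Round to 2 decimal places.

12.40

Need U with P(μ ≤ U) = 0.60: U = 11.62 + z_{0.4}·3.07.
z = 0.253; U = 11.62 + 0.253 × 3.07 = 12.40.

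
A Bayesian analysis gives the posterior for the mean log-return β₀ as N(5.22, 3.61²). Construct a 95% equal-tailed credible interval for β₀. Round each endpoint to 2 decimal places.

The posterior is symmetric, so the 95% equal-tailed interval is β₀ = 5.22 ± z·3.61 with z = 1.960.
Half-width: 1.960 × 3.61 = 7.08.
5.22 − 7.08 = -1.86; 5.22 + 7.08 = 12.30.

[-1.86, 12.30]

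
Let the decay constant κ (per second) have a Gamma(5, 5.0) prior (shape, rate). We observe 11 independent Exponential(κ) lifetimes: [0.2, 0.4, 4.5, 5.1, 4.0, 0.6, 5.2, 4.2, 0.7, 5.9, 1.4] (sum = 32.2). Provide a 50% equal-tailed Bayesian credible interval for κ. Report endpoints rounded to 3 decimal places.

Posterior: Gamma(5+11, 5.0+32.2) = Gamma(16, 37.2) (shape, rate).
Equal-tailed 50% interval: Gamma(16, 37.2) quantiles at 0.25 and 0.75.
Posterior mean ≈ 0.430, SD ≈ 0.108; a Normal approximation gives roughly [0.358, 0.503].
Exact: lower = 0.354; upper = 0.497.

[0.354, 0.497]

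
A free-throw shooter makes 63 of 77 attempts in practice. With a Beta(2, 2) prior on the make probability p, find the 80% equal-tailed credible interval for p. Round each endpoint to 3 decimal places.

[0.745, 0.857]

Posterior: Beta(2+63, 2+14) = Beta(65, 16).
Equal-tailed 80% interval: the 0.1 and 0.9 quantiles of Beta(65, 16).
Posterior mean ≈ 0.802, SD ≈ 0.044; a Normal approximation gives roughly [0.746, 0.859].
Exact: F⁻¹(0.1) = 0.745; F⁻¹(0.9) = 0.857.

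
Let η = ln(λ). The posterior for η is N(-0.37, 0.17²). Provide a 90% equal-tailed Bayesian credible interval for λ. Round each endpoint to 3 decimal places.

On the log scale the 90% interval is -0.37 ± 1.645 × 0.17 = [-0.6496, -0.0904].
Exponentiate: [e^-0.6496, e^-0.0904] = [0.522, 0.914].

[0.522, 0.914]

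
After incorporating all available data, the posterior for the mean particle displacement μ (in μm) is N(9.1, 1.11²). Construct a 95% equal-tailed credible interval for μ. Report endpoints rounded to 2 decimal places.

The posterior is symmetric, so the 95% equal-tailed interval is μ = 9.1 ± z·1.11 with z = 1.960.
Half-width: 1.960 × 1.11 = 2.18.
9.1 − 2.18 = 6.92; 9.1 + 2.18 = 11.28.

[6.92, 11.28]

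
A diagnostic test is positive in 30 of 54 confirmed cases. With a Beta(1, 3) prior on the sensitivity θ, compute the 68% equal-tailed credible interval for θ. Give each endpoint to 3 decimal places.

[0.469, 0.600]

Posterior: Beta(1+30, 3+24) = Beta(31, 27).
Equal-tailed 68% interval: the 0.16 and 0.84 quantiles of Beta(31, 27).
Posterior mean ≈ 0.534, SD ≈ 0.065; a Normal approximation gives roughly [0.470, 0.599].
Exact: F⁻¹(0.16) = 0.469; F⁻¹(0.84) = 0.600.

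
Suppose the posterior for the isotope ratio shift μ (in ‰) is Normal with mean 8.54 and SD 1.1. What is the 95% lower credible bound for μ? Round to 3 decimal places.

6.731

Need L with P(μ ≥ L) = 0.95: L = 8.54 − z_{0.05}·1.1.
z = 1.645; L = 8.54 − 1.645 × 1.1 = 6.731.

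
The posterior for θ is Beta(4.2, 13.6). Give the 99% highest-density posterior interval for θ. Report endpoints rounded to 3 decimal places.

[0.036, 0.506]

The posterior is unimodal and skewed, so the HPD interval has equal density at both endpoints and is the shortest 99% interval.
Solving f(0.036) = f(0.506) with F(0.506) − F(0.036) = 0.99 gives [0.036, 0.506].
For comparison, the equal-tailed interval is [0.048, 0.528]; the HPD is narrower and shifted toward the mode.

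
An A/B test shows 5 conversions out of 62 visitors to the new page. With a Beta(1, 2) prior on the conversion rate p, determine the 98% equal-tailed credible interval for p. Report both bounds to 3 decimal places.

[0.029, 0.192]

Posterior: Beta(1+5, 2+57) = Beta(6, 59).
Equal-tailed 98% interval: the 0.01 and 0.99 quantiles of Beta(6, 59).
Posterior mean ≈ 0.092, SD ≈ 0.036; a Normal approximation gives roughly [0.009, 0.175].
Exact: F⁻¹(0.01) = 0.029; F⁻¹(0.99) = 0.192.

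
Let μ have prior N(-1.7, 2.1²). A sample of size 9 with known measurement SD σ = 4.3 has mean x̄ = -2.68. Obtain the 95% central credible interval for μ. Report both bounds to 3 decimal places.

[-4.689, -0.048]

Posterior precision = 1/2.1² + 9/4.3² = 0.2268 + 0.4867 = 0.7135, so posterior SD = 1.1839.
Posterior mean = (-1.7/2.1² + 9·-2.68/4.3²) / 0.7135 = -2.3685.
Interval: -2.3685 ± 1.960 × 1.1839 → [-4.689, -0.048].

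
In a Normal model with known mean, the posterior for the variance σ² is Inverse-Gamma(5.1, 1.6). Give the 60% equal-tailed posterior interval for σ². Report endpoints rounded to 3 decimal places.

[0.234, 0.505]

Inverse-Gamma(5.1, 1.6) quantiles: F⁻¹(0.2) and F⁻¹(0.8).
Equivalently, 1/σ² ~ Gamma(5.1, rate = 1.6); invert its 0.8 and 0.2 quantiles.
Posterior mean ≈ 0.390, SD ≈ 0.222; a Normal approximation gives roughly [0.204, 0.577].
Exact: lower = 0.234; upper = 0.505.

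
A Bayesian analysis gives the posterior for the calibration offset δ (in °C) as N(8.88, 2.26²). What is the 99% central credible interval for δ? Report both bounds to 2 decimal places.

The posterior is symmetric, so the 99% equal-tailed interval is δ = 8.88 ± z·2.26 with z = 2.576.
Half-width: 2.576 × 2.26 = 5.82.
8.88 − 5.82 = 3.06; 8.88 + 5.82 = 14.70.

[3.06, 14.70]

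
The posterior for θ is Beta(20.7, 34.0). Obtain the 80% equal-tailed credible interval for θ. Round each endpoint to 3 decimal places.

Posterior: Beta(20.7, 34.0).
Equal-tailed 80% interval: the 0.1 and 0.9 quantiles of Beta(20.7, 34.0).
Posterior mean ≈ 0.378, SD ≈ 0.065; a Normal approximation gives roughly [0.295, 0.462].
Exact: F⁻¹(0.1) = 0.296; F⁻¹(0.9) = 0.463.

[0.296, 0.463]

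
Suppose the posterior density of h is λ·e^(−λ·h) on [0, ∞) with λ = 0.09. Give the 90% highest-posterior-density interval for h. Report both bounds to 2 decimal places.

The exponential density is strictly decreasing on [0, ∞), so the HPD interval is anchored at 0: [0, q] with P(h ≤ q) = 0.90.
q = −ln(1 − 0.90) / 0.09 = 2.3026 / 0.09 = 25.58.

[0.00, 25.58]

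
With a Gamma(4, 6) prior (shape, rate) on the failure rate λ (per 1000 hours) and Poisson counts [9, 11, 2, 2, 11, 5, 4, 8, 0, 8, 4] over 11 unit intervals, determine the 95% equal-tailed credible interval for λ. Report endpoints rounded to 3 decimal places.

[3.106, 5.005]

Posterior: Gamma(4+64, 6+11) = Gamma(68, 17) (shape, rate).
Equal-tailed 95% interval: Gamma(68, 17) quantiles at 0.025 and 0.975.
Posterior mean ≈ 4.000, SD ≈ 0.485; a Normal approximation gives roughly [3.049, 4.951].
Exact: lower = 3.106; upper = 5.005.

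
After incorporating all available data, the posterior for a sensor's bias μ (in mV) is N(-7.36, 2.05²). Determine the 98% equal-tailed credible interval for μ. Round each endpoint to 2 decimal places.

The posterior is symmetric, so the 98% equal-tailed interval is μ = -7.36 ± z·2.05 with z = 2.326.
Half-width: 2.326 × 2.05 = 4.77.
-7.36 − 4.77 = -12.13; -7.36 + 4.77 = -2.59.

[-12.13, -2.59]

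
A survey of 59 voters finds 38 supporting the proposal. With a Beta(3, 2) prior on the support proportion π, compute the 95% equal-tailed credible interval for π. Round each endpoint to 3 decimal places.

Posterior: Beta(3+38, 2+21) = Beta(41, 23).
Equal-tailed 95% interval: the 0.025 and 0.975 quantiles of Beta(41, 23).
Posterior mean ≈ 0.641, SD ≈ 0.060; a Normal approximation gives roughly [0.524, 0.757].
Exact: F⁻¹(0.025) = 0.520; F⁻¹(0.975) = 0.753.

[0.520, 0.753]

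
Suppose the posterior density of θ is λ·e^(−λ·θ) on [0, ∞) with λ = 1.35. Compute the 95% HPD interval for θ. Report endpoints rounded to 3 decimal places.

[0.000, 2.219]

The exponential density is strictly decreasing on [0, ∞), so the HPD interval is anchored at 0: [0, q] with P(θ ≤ q) = 0.95.
q = −ln(1 − 0.95) / 1.35 = 2.9957 / 1.35 = 2.219.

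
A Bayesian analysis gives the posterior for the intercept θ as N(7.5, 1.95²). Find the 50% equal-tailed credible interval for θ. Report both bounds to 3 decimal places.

[6.185, 8.815]

The posterior is symmetric, so the 50% equal-tailed interval is θ = 7.5 ± z·1.95 with z = 0.674.
Half-width: 0.674 × 1.95 = 1.315.
7.5 − 1.315 = 6.185; 7.5 + 1.315 = 8.815.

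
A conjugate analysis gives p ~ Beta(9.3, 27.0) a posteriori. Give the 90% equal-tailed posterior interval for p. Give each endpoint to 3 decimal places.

[0.147, 0.381]

Posterior: Beta(9.3, 27.0).
Equal-tailed 90% interval: the 0.05 and 0.95 quantiles of Beta(9.3, 27.0).
Posterior mean ≈ 0.256, SD ≈ 0.071; a Normal approximation gives roughly [0.139, 0.374].
Exact: F⁻¹(0.05) = 0.147; F⁻¹(0.95) = 0.381.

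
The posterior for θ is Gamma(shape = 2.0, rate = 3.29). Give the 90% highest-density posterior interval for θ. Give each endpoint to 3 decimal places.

[0.025, 1.195]

The posterior is unimodal and skewed, so the HPD interval has equal density at both endpoints and is the shortest 90% interval.
Solving f(0.025) = f(1.195) with F(1.195) − F(0.025) = 0.90 gives [0.025, 1.195].
For comparison, the equal-tailed interval is [0.108, 1.442]; the HPD is narrower and shifted toward the mode.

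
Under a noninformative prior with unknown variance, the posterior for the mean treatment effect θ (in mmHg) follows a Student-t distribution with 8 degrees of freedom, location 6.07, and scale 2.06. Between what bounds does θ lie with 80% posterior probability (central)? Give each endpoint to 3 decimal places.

The t_8 distribution is symmetric; the 80% interval is 6.07 ± t·2.06 with t_{0.9,8} = 1.397.
Half-width: 1.397 × 2.06 = 2.877.
6.07 − 2.877 = 3.193; 6.07 + 2.877 = 8.947.

[3.193, 8.947]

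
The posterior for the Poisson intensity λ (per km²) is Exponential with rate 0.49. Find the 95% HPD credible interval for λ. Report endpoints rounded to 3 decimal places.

The exponential density is strictly decreasing on [0, ∞), so the HPD interval is anchored at 0: [0, q] with P(λ ≤ q) = 0.95.
q = −ln(1 − 0.95) / 0.49 = 2.9957 / 0.49 = 6.114.

[0.000, 6.114]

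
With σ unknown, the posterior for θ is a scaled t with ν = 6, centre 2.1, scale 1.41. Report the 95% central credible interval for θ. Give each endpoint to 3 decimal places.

[-1.350, 5.550]

The t_6 distribution is symmetric; the 95% interval is 2.1 ± t·1.41 with t_{0.975,6} = 2.447.
Half-width: 2.447 × 1.41 = 3.450.
2.1 − 3.450 = -1.350; 2.1 + 3.450 = 5.550.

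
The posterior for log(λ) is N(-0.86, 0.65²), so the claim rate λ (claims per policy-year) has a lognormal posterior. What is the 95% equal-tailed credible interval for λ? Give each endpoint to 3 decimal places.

On the log scale the 95% interval is -0.86 ± 1.960 × 0.65 = [-2.1340, 0.4140].
Exponentiate: [e^-2.1340, e^0.4140] = [0.118, 1.513].

[0.118, 1.513]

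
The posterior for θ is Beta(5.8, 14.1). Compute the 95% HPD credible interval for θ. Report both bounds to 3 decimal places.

The posterior is unimodal and skewed, so the HPD interval has equal density at both endpoints and is the shortest 95% interval.
Solving f(0.107) = f(0.487) with F(0.487) − F(0.107) = 0.95 gives [0.107, 0.487].
For comparison, the equal-tailed interval is [0.119, 0.503]; the HPD is narrower and shifted toward the mode.

[0.107, 0.487]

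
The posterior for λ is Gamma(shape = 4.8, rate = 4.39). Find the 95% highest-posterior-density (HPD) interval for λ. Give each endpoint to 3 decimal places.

[0.251, 2.082]

The posterior is unimodal and skewed, so the HPD interval has equal density at both endpoints and is the shortest 95% interval.
Solving f(0.251) = f(2.082) with F(2.082) − F(0.251) = 0.95 gives [0.251, 2.082].
For comparison, the equal-tailed interval is [0.345, 2.267]; the HPD is narrower and shifted toward the mode.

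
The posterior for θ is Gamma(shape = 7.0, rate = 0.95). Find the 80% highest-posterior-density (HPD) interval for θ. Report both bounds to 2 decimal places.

[3.53, 10.28]

The posterior is unimodal and skewed, so the HPD interval has equal density at both endpoints and is the shortest 80% interval.
Solving f(3.53) = f(10.28) with F(10.28) − F(3.53) = 0.80 gives [3.53, 10.28].
For comparison, the equal-tailed interval is [4.10, 11.09]; the HPD is narrower and shifted toward the mode.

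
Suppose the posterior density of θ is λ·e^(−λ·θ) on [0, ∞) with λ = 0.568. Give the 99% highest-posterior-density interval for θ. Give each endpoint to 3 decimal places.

[0.000, 8.108]

The exponential density is strictly decreasing on [0, ∞), so the HPD interval is anchored at 0: [0, q] with P(θ ≤ q) = 0.99.
q = −ln(1 − 0.99) / 0.568 = 4.6052 / 0.568 = 8.108.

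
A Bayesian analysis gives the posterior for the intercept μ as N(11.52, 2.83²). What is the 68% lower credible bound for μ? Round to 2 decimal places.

10.20

Need L with P(μ ≥ L) = 0.68: L = 11.52 − z_{0.32}·2.83.
z = 0.468; L = 11.52 − 0.468 × 2.83 = 10.20.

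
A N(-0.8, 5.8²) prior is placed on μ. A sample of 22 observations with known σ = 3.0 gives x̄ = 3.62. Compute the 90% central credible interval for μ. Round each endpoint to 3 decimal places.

[2.521, 4.613]

Posterior precision = 1/5.8² + 22/3.0² = 0.0297 + 2.4444 = 2.4742, so posterior SD = 0.6357.
Posterior mean = (-0.8/5.8² + 22·3.62/3.0²) / 2.4742 = 3.5669.
Interval: 3.5669 ± 1.645 × 0.6357 → [2.521, 4.613].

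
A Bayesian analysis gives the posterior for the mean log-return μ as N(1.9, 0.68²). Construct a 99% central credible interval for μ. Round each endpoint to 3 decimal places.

[0.148, 3.652]

The posterior is symmetric, so the 99% equal-tailed interval is μ = 1.9 ± z·0.68 with z = 2.576.
Half-width: 2.576 × 0.68 = 1.752.
1.9 − 1.752 = 0.148; 1.9 + 1.752 = 3.652.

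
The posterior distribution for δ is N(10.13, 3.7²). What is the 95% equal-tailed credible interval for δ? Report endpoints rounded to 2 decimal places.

The posterior is symmetric, so the 95% equal-tailed interval is δ = 10.13 ± z·3.7 with z = 1.960.
Half-width: 1.960 × 3.7 = 7.25.
10.13 − 7.25 = 2.88; 10.13 + 7.25 = 17.38.

[2.88, 17.38]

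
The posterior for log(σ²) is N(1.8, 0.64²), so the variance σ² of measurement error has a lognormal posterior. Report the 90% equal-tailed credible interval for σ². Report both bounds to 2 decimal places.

On the log scale the 90% interval is 1.8 ± 1.645 × 0.64 = [0.7473, 2.8527].
Exponentiate: [e^0.7473, e^2.8527] = [2.11, 17.33].

[2.11, 17.33]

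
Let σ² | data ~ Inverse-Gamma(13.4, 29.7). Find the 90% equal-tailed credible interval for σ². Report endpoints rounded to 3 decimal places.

Inverse-Gamma(13.4, 29.7) quantiles: F⁻¹(0.05) and F⁻¹(0.95).
Equivalently, 1/σ² ~ Gamma(13.4, rate = 29.7); invert its 0.95 and 0.05 quantiles.
Posterior mean ≈ 2.395, SD ≈ 0.709; a Normal approximation gives roughly [1.228, 3.562].
Exact: lower = 1.490; upper = 3.713.

[1.490, 3.713]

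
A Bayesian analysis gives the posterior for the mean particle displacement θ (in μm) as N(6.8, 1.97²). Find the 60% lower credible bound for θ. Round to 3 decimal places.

Need L with P(θ ≥ L) = 0.60: L = 6.8 − z_{0.4}·1.97.
z = 0.253; L = 6.8 − 0.253 × 1.97 = 6.301.

6.301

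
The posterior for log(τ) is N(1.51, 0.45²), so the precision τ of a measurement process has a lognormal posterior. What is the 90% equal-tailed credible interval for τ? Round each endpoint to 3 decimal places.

[2.159, 9.489]

On the log scale the 90% interval is 1.51 ± 1.645 × 0.45 = [0.7698, 2.2502].
Exponentiate: [e^0.7698, e^2.2502] = [2.159, 9.489].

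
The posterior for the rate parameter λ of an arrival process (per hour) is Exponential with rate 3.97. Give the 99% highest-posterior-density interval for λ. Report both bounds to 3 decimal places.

[0.000, 1.160]

The exponential density is strictly decreasing on [0, ∞), so the HPD interval is anchored at 0: [0, q] with P(λ ≤ q) = 0.99.
q = −ln(1 − 0.99) / 3.97 = 4.6052 / 3.97 = 1.160.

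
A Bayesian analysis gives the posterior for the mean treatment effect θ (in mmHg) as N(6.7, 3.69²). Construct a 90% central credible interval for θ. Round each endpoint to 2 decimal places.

[0.63, 12.77]

The posterior is symmetric, so the 90% equal-tailed interval is θ = 6.7 ± z·3.69 with z = 1.645.
Half-width: 1.645 × 3.69 = 6.07.
6.7 − 6.07 = 0.63; 6.7 + 6.07 = 12.77.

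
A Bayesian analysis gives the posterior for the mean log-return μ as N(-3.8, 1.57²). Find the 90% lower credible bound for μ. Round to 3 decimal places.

Need L with P(μ ≥ L) = 0.90: L = -3.8 − z_{0.1}·1.57.
z = 1.282; L = -3.8 − 1.282 × 1.57 = -5.812.

-5.812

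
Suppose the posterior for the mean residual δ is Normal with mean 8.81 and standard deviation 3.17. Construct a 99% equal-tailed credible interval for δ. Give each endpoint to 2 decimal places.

[0.64, 16.98]

The posterior is symmetric, so the 99% equal-tailed interval is δ = 8.81 ± z·3.17 with z = 2.576.
Half-width: 2.576 × 3.17 = 8.17.
8.81 − 8.17 = 0.64; 8.81 + 8.17 = 16.98.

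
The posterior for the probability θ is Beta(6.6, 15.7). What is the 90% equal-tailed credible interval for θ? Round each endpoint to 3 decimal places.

Posterior: Beta(6.6, 15.7).
Equal-tailed 90% interval: the 0.05 and 0.95 quantiles of Beta(6.6, 15.7).
Posterior mean ≈ 0.296, SD ≈ 0.095; a Normal approximation gives roughly [0.140, 0.452].
Exact: F⁻¹(0.05) = 0.151; F⁻¹(0.95) = 0.462.

[0.151, 0.462]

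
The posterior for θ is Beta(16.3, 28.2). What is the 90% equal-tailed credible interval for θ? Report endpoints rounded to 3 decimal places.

Posterior: Beta(16.3, 28.2).
Equal-tailed 90% interval: the 0.05 and 0.95 quantiles of Beta(16.3, 28.2).
Posterior mean ≈ 0.366, SD ≈ 0.071; a Normal approximation gives roughly [0.249, 0.484].
Exact: F⁻¹(0.05) = 0.252; F⁻¹(0.95) = 0.487.

[0.252, 0.487]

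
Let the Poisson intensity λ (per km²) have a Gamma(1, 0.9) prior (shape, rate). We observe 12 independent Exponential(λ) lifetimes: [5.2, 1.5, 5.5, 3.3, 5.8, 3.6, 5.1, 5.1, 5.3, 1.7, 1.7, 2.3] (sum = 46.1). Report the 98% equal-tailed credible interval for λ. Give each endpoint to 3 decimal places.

Posterior: Gamma(1+12, 0.9+46.1) = Gamma(13, 47.0) (shape, rate).
Equal-tailed 98% interval: Gamma(13, 47.0) quantiles at 0.01 and 0.99.
Posterior mean ≈ 0.277, SD ≈ 0.077; a Normal approximation gives roughly [0.098, 0.455].
Exact: lower = 0.130; upper = 0.486.

[0.130, 0.486]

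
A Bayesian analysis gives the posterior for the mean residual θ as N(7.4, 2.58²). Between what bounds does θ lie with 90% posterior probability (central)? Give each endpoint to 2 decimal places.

The posterior is symmetric, so the 90% equal-tailed interval is θ = 7.4 ± z·2.58 with z = 1.645.
Half-width: 1.645 × 2.58 = 4.24.
7.4 − 4.24 = 3.16; 7.4 + 4.24 = 11.64.

[3.16, 11.64]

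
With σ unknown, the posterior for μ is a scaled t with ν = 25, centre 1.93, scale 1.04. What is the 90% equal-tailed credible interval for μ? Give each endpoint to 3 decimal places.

The t_25 distribution is symmetric; the 90% interval is 1.93 ± t·1.04 with t_{0.95,25} = 1.708.
Half-width: 1.708 × 1.04 = 1.776.
1.93 − 1.776 = 0.154; 1.93 + 1.776 = 3.706.

[0.154, 3.706]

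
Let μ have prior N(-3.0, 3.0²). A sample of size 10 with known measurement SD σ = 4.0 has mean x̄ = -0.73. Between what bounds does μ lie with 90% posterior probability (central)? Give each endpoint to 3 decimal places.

[-2.990, 0.845]

Posterior precision = 1/3.0² + 10/4.0² = 0.1111 + 0.6250 = 0.7361, so posterior SD = 1.1655.
Posterior mean = (-3.0/3.0² + 10·-0.73/4.0²) / 0.7361 = -1.0726.
Interval: -1.0726 ± 1.645 × 1.1655 → [-2.990, 0.845].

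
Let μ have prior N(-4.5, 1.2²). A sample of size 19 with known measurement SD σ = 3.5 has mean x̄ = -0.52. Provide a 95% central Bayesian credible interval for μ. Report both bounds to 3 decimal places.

[-3.059, -0.443]

Posterior precision = 1/1.2² + 19/3.5² = 0.6944 + 1.5510 = 2.2455, so posterior SD = 0.6673.
Posterior mean = (-4.5/1.2² + 19·-0.52/3.5²) / 2.2455 = -1.7509.
Interval: -1.7509 ± 1.960 × 0.6673 → [-3.059, -0.443].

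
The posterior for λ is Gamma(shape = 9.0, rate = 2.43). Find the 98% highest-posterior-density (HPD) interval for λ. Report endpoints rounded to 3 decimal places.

The posterior is unimodal and skewed, so the HPD interval has equal density at both endpoints and is the shortest 98% interval.
Solving f(1.256) = f(6.832) with F(6.832) − F(1.256) = 0.98 gives [1.256, 6.832].
For comparison, the equal-tailed interval is [1.443, 7.162]; the HPD is narrower and shifted toward the mode.

[1.256, 6.832]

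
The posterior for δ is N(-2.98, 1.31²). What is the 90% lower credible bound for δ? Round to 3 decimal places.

-4.659

Need L with P(δ ≥ L) = 0.90: L = -2.98 − z_{0.1}·1.31.
z = 1.282; L = -2.98 − 1.282 × 1.31 = -4.659.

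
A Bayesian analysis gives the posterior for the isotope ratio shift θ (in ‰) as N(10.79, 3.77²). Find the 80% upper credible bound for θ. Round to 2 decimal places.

13.96

Need U with P(θ ≤ U) = 0.80: U = 10.79 + z_{0.2}·3.77.
z = 0.842; U = 10.79 + 0.842 × 3.77 = 13.96.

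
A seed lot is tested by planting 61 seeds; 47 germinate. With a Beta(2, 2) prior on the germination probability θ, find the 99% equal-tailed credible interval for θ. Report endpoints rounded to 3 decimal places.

Posterior: Beta(2+47, 2+14) = Beta(49, 16).
Equal-tailed 99% interval: the 0.005 and 0.995 quantiles of Beta(49, 16).
Posterior mean ≈ 0.754, SD ≈ 0.053; a Normal approximation gives roughly [0.617, 0.890].
Exact: F⁻¹(0.005) = 0.605; F⁻¹(0.995) = 0.874.

[0.605, 0.874]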